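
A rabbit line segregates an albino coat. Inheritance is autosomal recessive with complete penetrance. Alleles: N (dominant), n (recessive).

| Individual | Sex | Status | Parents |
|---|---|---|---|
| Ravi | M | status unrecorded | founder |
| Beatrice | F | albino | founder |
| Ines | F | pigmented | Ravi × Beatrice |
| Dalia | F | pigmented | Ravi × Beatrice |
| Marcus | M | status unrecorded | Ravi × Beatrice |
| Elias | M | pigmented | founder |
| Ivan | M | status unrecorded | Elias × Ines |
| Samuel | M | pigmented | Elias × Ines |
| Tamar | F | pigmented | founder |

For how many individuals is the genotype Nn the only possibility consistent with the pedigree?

2

Obligate heterozygotes: Ines is pigmented so carries N and received n from Beatrice (nn), so Ines is Nn; Dalia is pigmented so carries N and received n from Beatrice (nn), so Dalia is Nn.
Every other individual is either homozygous by phenotype or has at least one consistent homozygous assignment, so the count is 2.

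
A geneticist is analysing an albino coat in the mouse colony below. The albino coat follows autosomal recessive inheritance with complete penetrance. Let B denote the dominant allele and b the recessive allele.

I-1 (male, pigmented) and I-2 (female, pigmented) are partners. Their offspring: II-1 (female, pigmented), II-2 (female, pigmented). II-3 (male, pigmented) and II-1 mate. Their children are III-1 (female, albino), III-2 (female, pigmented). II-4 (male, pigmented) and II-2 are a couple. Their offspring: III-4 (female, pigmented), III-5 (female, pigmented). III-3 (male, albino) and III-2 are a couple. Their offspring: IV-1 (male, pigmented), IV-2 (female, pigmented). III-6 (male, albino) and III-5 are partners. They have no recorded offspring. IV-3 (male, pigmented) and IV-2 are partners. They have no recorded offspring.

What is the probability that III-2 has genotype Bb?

1/3

II-3 is pigmented so carries B and passed b to III-1 (bb), so II-3 is Bb.
II-1 is pigmented so carries B and passed b to III-1 (bb), so II-1 is Bb.
Their cross gives offspring ratios 1/4 BB : 1/2 Bb : 1/4 bb. Conditioning on III-2 being pigmented, P(Bb) = 1/2 / 3/4 = 2/3 before taking III-2's own offspring into account.
III-3 is albino, so III-3 is bb.
Now use III-2's offspring. Probability of each recorded status — pigmented son IV-1: 1/2 if III-2 is Bb, 1 if BB; pigmented daughter IV-2: 1/2 if III-2 is Bb, 1 if BB.
Bayes: P(Bb) = 2/3·1/4 / (2/3·1/4 + 1/3·1) = 1/3.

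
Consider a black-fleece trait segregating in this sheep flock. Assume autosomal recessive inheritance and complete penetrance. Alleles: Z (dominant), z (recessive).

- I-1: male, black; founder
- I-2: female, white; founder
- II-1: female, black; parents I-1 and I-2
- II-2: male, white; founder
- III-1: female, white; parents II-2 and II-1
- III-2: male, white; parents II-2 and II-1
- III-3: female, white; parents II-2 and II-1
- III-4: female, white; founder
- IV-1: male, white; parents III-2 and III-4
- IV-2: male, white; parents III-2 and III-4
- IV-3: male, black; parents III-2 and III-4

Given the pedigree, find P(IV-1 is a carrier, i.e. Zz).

2/3

III-2 is white so carries Z and received z from II-1 (zz), so III-2 is Zz.
III-4 is white so carries Z and passed z to IV-3 (zz), so III-4 is Zz.
Their cross gives offspring ratios 1/4 ZZ : 1/2 Zz : 1/4 zz. Conditioning on IV-1 being white, P(Zz) = 1/2 / 3/4 = 2/3.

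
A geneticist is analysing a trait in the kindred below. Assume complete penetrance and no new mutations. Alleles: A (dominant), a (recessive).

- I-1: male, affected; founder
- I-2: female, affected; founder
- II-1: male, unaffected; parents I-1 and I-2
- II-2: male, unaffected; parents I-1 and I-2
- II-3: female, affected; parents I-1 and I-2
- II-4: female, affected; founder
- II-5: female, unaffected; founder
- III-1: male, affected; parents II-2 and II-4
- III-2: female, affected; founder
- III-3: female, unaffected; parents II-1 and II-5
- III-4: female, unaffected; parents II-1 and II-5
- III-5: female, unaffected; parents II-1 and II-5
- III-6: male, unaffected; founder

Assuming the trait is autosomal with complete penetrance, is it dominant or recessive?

dominant

I-1 and I-2 are both affected yet have an unaffected child II-1. Under a recessive model two affected parents are homozygous and every child would be affected, so the trait cannot be recessive.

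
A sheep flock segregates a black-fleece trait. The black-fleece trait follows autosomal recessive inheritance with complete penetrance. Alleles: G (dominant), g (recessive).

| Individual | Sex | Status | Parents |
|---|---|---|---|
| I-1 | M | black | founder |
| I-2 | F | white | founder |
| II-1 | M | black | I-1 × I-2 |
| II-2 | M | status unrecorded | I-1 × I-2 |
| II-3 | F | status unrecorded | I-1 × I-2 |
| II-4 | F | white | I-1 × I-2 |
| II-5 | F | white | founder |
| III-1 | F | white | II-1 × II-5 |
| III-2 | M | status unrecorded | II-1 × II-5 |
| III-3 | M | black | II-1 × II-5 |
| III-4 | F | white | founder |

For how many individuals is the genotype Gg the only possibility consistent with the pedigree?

Obligate heterozygotes: I-2 is white so carries G and passed g to II-1 (gg), so I-2 is Gg; II-4 is white so carries G and received g from I-1 (gg), so II-4 is Gg; II-5 is white so carries G and passed g to III-3 (gg), so II-5 is Gg; III-1 is white so carries G and received g from II-1 (gg), so III-1 is Gg.
Every other individual is either homozygous by phenotype or has at least one consistent homozygous assignment, so the count is 4.

4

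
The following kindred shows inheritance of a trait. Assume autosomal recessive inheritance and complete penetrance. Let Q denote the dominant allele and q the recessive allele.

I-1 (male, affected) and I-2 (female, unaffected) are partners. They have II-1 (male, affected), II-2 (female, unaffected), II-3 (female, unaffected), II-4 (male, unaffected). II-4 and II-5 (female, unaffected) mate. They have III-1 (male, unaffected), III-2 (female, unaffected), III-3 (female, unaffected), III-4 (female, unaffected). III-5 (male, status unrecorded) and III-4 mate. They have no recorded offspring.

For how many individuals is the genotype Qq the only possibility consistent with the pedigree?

4

Obligate heterozygotes: I-2 is unaffected so carries Q and passed q to II-1 (qq), so I-2 is Qq; II-2 is unaffected so carries Q and received q from I-1 (qq), so II-2 is Qq; II-3 is unaffected so carries Q and received q from I-1 (qq), so II-3 is Qq; II-4 is unaffected so carries Q and received q from I-1 (qq), so II-4 is Qq.
Every other individual is either homozygous by phenotype or has at least one consistent homozygous assignment, so the count is 4.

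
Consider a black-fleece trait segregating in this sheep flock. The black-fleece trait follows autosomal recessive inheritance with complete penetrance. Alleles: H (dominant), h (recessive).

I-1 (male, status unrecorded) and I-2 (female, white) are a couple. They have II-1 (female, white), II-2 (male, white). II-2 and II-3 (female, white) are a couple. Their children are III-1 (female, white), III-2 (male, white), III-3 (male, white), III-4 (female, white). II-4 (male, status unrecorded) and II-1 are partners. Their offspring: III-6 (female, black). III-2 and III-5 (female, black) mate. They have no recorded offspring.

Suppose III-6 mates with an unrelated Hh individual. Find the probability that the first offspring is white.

1/2

III-6 is black, so III-6 is hh.
The cross gives 1/2 Hh : 1/2 hh, so P(offspring is white) = 1/2.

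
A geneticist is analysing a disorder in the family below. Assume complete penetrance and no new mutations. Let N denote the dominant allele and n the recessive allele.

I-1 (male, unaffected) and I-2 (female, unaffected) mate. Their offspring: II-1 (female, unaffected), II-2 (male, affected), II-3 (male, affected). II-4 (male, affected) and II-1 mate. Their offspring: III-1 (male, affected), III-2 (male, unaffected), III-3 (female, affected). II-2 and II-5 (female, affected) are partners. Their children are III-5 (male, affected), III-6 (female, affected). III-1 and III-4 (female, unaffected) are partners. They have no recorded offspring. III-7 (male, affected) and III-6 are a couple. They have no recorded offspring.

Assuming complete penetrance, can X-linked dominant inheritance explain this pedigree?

No

Under X-linked dominant, II-2 (affected, male) cannot arise from I-1 (unaffected) × I-2 (unaffected).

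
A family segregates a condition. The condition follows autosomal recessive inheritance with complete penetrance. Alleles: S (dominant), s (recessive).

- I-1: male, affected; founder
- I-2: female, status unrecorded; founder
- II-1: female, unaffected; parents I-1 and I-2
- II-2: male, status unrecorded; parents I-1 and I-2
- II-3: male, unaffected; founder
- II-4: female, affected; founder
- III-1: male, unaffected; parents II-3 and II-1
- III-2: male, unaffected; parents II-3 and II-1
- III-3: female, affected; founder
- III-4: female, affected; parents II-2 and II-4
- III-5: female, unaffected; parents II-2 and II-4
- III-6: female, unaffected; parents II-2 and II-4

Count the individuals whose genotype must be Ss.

4

Obligate heterozygotes: II-1 is unaffected so carries S and received s from I-1 (ss), so II-1 is Ss; II-2 passed S to III-5 (Ss, whose s came from II-4) and received s from I-1 (ss), so II-2 is Ss; III-5 is unaffected so carries S and received s from II-4 (ss), so III-5 is Ss; III-6 is unaffected so carries S and received s from II-4 (ss), so III-6 is Ss.
Every other individual is either homozygous by phenotype or has at least one consistent homozygous assignment, so the count is 4.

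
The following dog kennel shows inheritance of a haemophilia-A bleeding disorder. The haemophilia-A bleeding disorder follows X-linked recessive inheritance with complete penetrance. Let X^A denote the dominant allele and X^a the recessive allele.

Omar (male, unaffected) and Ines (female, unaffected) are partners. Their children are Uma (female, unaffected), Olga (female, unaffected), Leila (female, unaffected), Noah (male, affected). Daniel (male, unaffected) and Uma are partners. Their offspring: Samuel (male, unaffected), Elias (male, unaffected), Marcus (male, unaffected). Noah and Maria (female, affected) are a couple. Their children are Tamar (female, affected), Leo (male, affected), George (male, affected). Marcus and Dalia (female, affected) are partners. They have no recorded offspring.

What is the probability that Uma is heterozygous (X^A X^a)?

Omar is unaffected, so Omar is X^A Y.
Ines is unaffected so carries A and passed a to Noah (X^a Y), so Ines is X^A X^a.
Their cross gives offspring ratios 1/2 X^A X^A : 1/2 X^A X^a. Conditioning on Uma being unaffected, P(X^A X^a) = 1/2 / 1 = 1/2 before taking Uma's own offspring into account.
Daniel is unaffected, so Daniel is X^A Y.
Now use Uma's offspring. Probability of each recorded status — unaffected son Samuel: 1/2 if Uma is X^A X^a, 1 if X^A X^A; unaffected son Elias: 1/2 if Uma is X^A X^a, 1 if X^A X^A; unaffected son Marcus: 1/2 if Uma is X^A X^a, 1 if X^A X^A.
Bayes: P(X^A X^a) = 1/2·1/8 / (1/2·1/8 + 1/2·1) = 1/9.

1/9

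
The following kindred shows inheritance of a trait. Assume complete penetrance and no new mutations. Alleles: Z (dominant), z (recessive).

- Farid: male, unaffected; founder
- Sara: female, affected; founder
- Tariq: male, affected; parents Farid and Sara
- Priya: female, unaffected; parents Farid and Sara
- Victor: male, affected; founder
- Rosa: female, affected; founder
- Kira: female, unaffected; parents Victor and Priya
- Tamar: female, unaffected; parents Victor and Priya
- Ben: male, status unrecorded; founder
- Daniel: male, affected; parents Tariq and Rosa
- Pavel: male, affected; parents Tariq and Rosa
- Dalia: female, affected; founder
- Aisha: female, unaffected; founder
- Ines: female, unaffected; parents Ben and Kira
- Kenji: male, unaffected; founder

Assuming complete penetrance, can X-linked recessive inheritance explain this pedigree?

Yes

A consistent assignment under X-linked recessive exists: Farid X^Z Y, Sara X^z X^z, Tariq X^z Y, Priya X^Z X^z, Victor X^z Y, Rosa X^z X^z, Kira X^Z X^z, Tamar X^Z X^z, Ben X^Z Y, Daniel X^z Y, Pavel X^z Y, Dalia X^z X^z, Aisha X^Z X^Z, Ines X^Z X^Z, Kenji X^Z Y.
In this assignment every recorded phenotype matches its genotype and every non-founder's genotype is obtainable from its parents' genotypes, so the pedigree is consistent.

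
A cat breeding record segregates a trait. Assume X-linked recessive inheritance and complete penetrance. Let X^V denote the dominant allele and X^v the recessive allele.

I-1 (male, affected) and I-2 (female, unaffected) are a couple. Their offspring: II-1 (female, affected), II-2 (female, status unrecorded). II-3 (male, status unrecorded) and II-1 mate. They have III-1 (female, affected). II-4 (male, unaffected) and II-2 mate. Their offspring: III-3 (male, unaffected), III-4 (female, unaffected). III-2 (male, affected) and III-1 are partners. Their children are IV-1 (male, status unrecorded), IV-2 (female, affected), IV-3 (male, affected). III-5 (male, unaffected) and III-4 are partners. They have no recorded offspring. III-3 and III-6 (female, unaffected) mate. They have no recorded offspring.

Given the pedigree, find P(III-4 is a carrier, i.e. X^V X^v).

1/2

II-4 is unaffected, so II-4 is X^V Y.
II-2 passed V to III-3 (X^V Y) and received v from I-1 (X^v Y), so II-2 is X^V X^v.
Their cross gives offspring ratios 1/2 X^V X^V : 1/2 X^V X^v. Conditioning on III-4 being unaffected, P(X^V X^v) = 1/2 / 1 = 1/2.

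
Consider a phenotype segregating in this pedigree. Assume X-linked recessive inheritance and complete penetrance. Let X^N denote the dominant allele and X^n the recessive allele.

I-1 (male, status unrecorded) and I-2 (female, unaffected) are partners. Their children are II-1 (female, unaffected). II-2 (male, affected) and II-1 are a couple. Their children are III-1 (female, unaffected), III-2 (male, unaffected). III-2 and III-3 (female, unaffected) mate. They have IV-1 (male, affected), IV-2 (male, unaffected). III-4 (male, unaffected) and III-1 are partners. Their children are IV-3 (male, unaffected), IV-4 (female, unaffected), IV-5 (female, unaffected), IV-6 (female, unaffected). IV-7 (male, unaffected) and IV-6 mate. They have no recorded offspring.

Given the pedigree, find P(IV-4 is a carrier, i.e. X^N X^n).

III-4 is unaffected, so III-4 is X^N Y.
III-1 is unaffected so carries N and received n from II-2 (X^n Y), so III-1 is X^N X^n.
Their cross gives offspring ratios 1/2 X^N X^N : 1/2 X^N X^n. Conditioning on IV-4 being unaffected, P(X^N X^n) = 1/2 / 1 = 1/2.

1/2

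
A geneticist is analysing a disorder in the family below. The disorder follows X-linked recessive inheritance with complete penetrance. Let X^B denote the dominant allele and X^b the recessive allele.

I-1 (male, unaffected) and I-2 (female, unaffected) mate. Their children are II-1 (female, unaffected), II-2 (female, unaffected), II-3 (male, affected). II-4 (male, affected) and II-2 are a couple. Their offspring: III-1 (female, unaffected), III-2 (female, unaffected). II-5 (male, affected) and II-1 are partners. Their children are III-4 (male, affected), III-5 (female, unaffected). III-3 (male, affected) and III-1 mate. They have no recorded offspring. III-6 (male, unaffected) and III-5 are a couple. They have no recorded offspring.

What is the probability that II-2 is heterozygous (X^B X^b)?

1/5

I-1 is unaffected, so I-1 is X^B Y.
I-2 is unaffected so carries B and passed b to II-1 (X^B X^b, whose B came from I-1), so I-2 is X^B X^b.
Their cross gives offspring ratios 1/2 X^B X^B : 1/2 X^B X^b. Conditioning on II-2 being unaffected, P(X^B X^b) = 1/2 / 1 = 1/2 before taking II-2's own offspring into account.
II-4 is affected, so II-4 is X^b Y.
Now use II-2's offspring. Probability of each recorded status — unaffected daughter III-1: 1/2 if II-2 is X^B X^b, 1 if X^B X^B; unaffected daughter III-2: 1/2 if II-2 is X^B X^b, 1 if X^B X^B.
Bayes: P(X^B X^b) = 1/2·1/4 / (1/2·1/4 + 1/2·1) = 1/5.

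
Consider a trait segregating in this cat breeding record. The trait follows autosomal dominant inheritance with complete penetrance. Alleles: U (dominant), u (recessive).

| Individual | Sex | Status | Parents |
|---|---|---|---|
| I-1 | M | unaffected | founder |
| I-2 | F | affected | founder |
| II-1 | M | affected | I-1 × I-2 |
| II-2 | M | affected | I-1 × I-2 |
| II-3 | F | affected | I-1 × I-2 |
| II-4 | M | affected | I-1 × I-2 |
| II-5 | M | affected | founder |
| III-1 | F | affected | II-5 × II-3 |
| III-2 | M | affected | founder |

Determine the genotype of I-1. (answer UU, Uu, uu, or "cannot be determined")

uu

I-1 is unaffected, so I-1 is uu.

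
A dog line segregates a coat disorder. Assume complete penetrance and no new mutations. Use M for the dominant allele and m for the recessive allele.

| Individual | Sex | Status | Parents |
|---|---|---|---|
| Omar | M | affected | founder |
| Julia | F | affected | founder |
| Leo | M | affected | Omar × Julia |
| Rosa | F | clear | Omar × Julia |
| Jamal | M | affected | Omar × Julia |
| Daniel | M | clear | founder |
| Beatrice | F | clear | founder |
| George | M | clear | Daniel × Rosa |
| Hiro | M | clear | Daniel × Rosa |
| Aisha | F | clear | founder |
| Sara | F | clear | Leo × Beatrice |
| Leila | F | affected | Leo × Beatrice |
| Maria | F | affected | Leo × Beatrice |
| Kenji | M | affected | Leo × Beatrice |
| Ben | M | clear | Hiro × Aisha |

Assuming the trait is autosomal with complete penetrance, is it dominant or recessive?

dominant

Omar and Julia are both affected yet have a clear child Rosa. Under a recessive model two affected parents are homozygous and every child would be affected, so the trait cannot be recessive.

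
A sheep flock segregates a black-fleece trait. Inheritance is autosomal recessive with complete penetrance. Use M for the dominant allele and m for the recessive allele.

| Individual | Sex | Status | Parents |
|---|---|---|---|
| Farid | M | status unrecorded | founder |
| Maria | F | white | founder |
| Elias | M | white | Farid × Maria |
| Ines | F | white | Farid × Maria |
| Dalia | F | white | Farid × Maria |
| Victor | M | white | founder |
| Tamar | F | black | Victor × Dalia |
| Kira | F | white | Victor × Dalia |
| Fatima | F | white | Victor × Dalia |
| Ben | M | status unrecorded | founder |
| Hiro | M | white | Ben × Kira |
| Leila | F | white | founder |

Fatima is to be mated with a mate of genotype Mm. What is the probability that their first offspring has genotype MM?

Victor is white so carries M and passed m to Tamar (mm), so Victor is Mm.
Dalia is white so carries M and passed m to Tamar (mm), so Dalia is Mm.
Fatima is a white offspring of Victor (Mm) × Dalia (Mm), whose cross gives 1/4 MM : 1/2 Mm : 1/4 mm; conditioning on being white, Fatima is MM with probability 1/3, Mm with probability 2/3.
Summing over parental genotype combinations, P(offspring has genotype MM) = 1/3·1/2 + 2/3·1/4 = 1/3.

1/3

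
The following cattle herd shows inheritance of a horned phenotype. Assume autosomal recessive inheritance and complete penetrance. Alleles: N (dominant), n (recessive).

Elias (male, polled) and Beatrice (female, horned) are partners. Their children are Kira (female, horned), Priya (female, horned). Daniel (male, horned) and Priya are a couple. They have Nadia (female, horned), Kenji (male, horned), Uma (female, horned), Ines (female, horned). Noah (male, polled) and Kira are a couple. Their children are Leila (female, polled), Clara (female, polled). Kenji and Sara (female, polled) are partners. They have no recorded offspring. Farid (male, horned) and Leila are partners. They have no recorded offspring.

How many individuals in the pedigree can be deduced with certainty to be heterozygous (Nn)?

3

Obligate heterozygotes: Elias is polled so carries N and passed n to Kira (nn), so Elias is Nn; Leila is polled so carries N and received n from Kira (nn), so Leila is Nn; Clara is polled so carries N and received n from Kira (nn), so Clara is Nn.
Every other individual is either homozygous by phenotype or has at least one consistent homozygous assignment, so the count is 3.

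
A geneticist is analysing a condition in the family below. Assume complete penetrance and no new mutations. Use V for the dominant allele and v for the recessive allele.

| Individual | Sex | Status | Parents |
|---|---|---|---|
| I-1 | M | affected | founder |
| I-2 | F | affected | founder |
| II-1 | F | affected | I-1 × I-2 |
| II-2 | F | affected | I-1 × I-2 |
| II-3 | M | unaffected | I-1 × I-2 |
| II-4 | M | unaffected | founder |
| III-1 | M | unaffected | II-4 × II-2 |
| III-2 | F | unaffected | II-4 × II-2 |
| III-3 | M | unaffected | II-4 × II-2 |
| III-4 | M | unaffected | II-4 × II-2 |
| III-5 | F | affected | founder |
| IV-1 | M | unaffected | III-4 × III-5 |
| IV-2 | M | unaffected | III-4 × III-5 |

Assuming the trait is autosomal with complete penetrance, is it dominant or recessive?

dominant

I-1 and I-2 are both affected yet have an unaffected child II-3. Under a recessive model two affected parents are homozygous and every child would be affected, so the trait cannot be recessive.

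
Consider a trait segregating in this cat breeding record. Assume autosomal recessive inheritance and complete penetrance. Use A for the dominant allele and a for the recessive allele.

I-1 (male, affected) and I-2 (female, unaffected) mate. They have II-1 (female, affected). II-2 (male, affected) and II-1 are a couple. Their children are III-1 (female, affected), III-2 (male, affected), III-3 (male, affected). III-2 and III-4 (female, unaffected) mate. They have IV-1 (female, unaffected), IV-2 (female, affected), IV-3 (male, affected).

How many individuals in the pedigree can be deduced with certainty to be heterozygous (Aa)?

3

Obligate heterozygotes: I-2 is unaffected so carries A and passed a to II-1 (aa), so I-2 is Aa; III-4 is unaffected so carries A and passed a to IV-2 (aa), so III-4 is Aa; IV-1 is unaffected so carries A and received a from III-2 (aa), so IV-1 is Aa.
Every other individual is either homozygous by phenotype or has at least one consistent homozygous assignment, so the count is 3.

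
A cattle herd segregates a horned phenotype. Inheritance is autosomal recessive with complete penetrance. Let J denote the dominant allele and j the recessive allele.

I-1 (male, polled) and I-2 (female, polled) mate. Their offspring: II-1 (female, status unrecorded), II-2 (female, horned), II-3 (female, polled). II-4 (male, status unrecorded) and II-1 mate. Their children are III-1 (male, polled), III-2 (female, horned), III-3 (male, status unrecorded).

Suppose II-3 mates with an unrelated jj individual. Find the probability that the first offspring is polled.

I-1 is polled so carries J and passed j to II-2 (jj), so I-1 is Jj.
I-2 is polled so carries J and passed j to II-2 (jj), so I-2 is Jj.
II-3 is a polled offspring of I-1 (Jj) × I-2 (Jj), whose cross gives 1/4 JJ : 1/2 Jj : 1/4 jj; conditioning on being polled, II-3 is JJ with probability 1/3, Jj with probability 2/3.
Summing over parental genotype combinations, P(offspring is polled) = 1/3·1 + 2/3·1/2 = 2/3.

2/3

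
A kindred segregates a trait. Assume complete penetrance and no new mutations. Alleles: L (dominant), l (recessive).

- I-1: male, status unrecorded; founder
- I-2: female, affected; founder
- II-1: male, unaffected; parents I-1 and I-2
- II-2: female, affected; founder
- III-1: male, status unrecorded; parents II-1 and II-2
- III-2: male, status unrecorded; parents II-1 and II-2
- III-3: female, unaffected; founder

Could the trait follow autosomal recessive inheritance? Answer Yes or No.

Yes

A consistent assignment under autosomal recessive exists: I-1 LL, I-2 ll, II-1 Ll, II-2 ll, III-1 Ll, III-2 Ll, III-3 LL.
In this assignment every recorded phenotype matches its genotype and every non-founder's genotype is obtainable from its parents' genotypes, so the pedigree is consistent.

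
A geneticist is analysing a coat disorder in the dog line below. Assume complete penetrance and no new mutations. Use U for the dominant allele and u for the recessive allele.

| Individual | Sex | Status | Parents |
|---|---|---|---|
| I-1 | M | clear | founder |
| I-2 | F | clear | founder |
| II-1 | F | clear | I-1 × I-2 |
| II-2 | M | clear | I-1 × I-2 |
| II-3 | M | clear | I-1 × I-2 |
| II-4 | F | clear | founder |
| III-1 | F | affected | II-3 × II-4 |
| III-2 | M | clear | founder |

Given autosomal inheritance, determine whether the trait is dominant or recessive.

II-3 and II-4 are both clear yet have an affected child III-1. Under dominance, an affected child requires at least one affected parent, so the trait cannot be dominant.

recessive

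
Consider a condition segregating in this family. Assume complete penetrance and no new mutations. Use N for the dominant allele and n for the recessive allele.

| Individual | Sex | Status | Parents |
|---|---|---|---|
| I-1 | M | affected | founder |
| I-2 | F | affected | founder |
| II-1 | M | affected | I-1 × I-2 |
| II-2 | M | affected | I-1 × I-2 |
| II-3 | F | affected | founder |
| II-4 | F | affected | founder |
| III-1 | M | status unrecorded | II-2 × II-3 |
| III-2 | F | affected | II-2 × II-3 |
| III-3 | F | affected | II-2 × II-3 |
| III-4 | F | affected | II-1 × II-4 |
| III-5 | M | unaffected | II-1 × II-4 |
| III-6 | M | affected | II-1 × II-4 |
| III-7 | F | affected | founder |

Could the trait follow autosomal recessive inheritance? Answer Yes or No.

No

Under autosomal recessive, III-5 (unaffected, male) cannot arise from II-1 (affected) × II-4 (affected).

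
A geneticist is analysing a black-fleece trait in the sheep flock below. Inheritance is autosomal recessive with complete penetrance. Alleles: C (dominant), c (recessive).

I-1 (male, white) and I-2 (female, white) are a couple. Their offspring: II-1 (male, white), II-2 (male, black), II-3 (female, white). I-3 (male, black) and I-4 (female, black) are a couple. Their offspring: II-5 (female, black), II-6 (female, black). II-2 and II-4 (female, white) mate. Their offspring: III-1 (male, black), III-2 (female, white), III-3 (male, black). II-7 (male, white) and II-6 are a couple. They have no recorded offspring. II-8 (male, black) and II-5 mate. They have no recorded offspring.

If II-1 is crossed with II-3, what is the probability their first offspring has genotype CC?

I-1 is white so carries C and passed c to II-2 (cc), so I-1 is Cc.
I-2 is white so carries C and passed c to II-2 (cc), so I-2 is Cc.
II-1 is a white offspring of I-1 (Cc) × I-2 (Cc), whose cross gives 1/4 CC : 1/2 Cc : 1/4 cc; conditioning on being white, II-1 is CC with probability 1/3, Cc with probability 2/3.
II-3 is a white offspring of I-1 (Cc) × I-2 (Cc), whose cross gives 1/4 CC : 1/2 Cc : 1/4 cc; conditioning on being white, II-3 is CC with probability 1/3, Cc with probability 2/3.
Summing over parental genotype combinations, P(offspring has genotype CC) = 1/9·1 + 2/9·1/2 + 2/9·1/2 + 4/9·1/4 = 4/9.

4/9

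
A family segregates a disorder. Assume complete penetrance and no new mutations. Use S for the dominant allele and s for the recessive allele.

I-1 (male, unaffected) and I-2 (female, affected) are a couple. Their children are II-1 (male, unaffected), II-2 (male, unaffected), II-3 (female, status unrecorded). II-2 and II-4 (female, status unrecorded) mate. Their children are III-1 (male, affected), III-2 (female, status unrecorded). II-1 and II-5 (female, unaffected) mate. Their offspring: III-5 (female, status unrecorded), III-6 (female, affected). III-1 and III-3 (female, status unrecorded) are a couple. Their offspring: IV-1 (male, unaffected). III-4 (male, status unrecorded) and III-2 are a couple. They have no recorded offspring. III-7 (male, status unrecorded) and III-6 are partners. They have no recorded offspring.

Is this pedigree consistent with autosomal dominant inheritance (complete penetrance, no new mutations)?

No

Under autosomal dominant, III-6 (affected, female) cannot arise from II-1 (unaffected) × II-5 (unaffected).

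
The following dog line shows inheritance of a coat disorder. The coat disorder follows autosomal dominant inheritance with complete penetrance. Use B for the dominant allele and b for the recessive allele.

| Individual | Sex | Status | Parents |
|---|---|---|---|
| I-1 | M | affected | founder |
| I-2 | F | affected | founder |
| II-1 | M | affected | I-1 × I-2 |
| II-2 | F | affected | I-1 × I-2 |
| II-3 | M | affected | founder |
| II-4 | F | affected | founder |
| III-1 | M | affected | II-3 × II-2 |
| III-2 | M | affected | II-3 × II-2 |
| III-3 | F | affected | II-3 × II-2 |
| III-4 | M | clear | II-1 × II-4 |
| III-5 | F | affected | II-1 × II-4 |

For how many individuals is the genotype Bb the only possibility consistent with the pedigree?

Obligate heterozygotes: II-1 is affected so carries B and passed b to III-4 (bb), so II-1 is Bb; II-4 is affected so carries B and passed b to III-4 (bb), so II-4 is Bb.
Every other individual is either homozygous by phenotype or has at least one consistent homozygous assignment, so the count is 2.

2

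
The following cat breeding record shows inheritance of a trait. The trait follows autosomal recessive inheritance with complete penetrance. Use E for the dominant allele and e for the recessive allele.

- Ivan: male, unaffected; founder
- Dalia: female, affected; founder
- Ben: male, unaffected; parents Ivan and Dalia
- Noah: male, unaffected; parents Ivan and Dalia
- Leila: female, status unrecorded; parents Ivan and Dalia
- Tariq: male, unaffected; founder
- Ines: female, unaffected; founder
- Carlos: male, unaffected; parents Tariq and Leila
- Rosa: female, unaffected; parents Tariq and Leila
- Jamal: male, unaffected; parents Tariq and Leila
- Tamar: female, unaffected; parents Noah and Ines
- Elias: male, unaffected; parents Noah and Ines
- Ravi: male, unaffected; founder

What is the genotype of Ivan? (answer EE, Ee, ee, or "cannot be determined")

Ivan's phenotype allows EE or Ee, and no parent or child forces a single allele at both positions; consistent genotype assignments exist with Ivan as EE or Ee.

cannot be determined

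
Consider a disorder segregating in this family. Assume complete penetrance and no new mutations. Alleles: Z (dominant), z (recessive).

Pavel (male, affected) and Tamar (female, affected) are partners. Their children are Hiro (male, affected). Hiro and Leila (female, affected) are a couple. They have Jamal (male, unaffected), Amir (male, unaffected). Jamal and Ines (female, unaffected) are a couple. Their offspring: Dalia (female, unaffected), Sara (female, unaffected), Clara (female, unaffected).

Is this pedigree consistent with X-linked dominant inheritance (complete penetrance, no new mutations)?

A consistent assignment under X-linked dominant exists: Pavel X^Z Y, Tamar X^Z X^Z, Hiro X^Z Y, Leila X^Z X^z, Jamal X^z Y, Amir X^z Y, Ines X^z X^z, Dalia X^z X^z, Sara X^z X^z, Clara X^z X^z.
In this assignment every recorded phenotype matches its genotype and every non-founder's genotype is obtainable from its parents' genotypes, so the pedigree is consistent.

Yes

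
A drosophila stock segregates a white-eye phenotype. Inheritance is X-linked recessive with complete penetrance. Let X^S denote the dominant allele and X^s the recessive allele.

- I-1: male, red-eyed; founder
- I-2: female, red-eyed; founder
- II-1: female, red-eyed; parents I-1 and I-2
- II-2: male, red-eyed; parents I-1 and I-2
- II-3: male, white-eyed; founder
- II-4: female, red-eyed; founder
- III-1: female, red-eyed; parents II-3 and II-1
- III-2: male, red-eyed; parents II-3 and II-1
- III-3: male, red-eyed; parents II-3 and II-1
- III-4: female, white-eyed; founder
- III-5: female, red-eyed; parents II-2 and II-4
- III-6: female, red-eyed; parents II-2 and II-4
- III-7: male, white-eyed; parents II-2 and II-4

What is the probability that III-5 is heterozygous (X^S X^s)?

1/2

II-2 is red-eyed, so II-2 is X^S Y.
II-4 is red-eyed so carries S and passed s to III-7 (X^s Y), so II-4 is X^S X^s.
Their cross gives offspring ratios 1/2 X^S X^S : 1/2 X^S X^s. Conditioning on III-5 being red-eyed, P(X^S X^s) = 1/2 / 1 = 1/2.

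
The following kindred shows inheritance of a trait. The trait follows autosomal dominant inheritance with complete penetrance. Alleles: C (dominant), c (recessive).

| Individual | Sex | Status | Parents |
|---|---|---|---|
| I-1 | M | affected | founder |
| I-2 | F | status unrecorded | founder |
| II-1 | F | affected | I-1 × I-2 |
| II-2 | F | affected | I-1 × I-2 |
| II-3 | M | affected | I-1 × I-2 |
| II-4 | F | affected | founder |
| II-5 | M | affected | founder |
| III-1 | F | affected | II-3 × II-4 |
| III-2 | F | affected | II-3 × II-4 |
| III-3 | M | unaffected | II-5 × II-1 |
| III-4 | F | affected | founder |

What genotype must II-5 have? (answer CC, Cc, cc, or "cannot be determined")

Cc

From phenotype alone, II-5 is CC or Cc.
II-5 is affected so carries C and passed c to III-3 (cc), so II-5 is Cc.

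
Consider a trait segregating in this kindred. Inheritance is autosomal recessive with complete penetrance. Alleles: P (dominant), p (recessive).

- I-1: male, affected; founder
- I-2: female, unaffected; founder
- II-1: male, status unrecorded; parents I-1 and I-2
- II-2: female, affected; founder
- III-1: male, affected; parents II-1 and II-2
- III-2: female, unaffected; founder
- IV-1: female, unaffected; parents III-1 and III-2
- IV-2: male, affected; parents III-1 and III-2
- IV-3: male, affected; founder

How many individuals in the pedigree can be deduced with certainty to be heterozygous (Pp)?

Obligate heterozygotes: III-2 is unaffected so carries P and passed p to IV-2 (pp), so III-2 is Pp; IV-1 is unaffected so carries P and received p from III-1 (pp), so IV-1 is Pp.
Every other individual is either homozygous by phenotype or has at least one consistent homozygous assignment, so the count is 2.

2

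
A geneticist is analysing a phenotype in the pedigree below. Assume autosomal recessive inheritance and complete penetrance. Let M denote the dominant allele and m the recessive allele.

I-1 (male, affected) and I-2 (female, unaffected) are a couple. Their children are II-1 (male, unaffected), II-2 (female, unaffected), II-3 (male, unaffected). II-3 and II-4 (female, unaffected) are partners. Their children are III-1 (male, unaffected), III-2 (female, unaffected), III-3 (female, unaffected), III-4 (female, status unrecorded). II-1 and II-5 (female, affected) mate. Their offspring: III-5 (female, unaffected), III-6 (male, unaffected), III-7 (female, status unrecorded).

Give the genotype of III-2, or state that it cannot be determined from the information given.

III-2's phenotype allows MM or Mm, and no parent or child forces a single allele at both positions; consistent genotype assignments exist with III-2 as MM or Mm.

cannot be determined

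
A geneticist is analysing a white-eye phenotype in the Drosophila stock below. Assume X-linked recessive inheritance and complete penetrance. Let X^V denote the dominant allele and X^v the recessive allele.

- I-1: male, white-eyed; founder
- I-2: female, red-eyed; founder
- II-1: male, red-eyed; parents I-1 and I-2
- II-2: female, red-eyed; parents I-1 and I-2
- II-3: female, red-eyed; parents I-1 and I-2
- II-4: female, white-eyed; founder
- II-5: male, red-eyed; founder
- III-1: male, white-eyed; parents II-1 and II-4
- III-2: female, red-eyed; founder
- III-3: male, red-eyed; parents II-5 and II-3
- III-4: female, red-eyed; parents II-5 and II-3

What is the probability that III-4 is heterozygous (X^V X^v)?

1/2

II-5 is red-eyed, so II-5 is X^V Y.
II-3 is red-eyed so carries V and received v from I-1 (X^v Y), so II-3 is X^V X^v.
Their cross gives offspring ratios 1/2 X^V X^V : 1/2 X^V X^v. Conditioning on III-4 being red-eyed, P(X^V X^v) = 1/2 / 1 = 1/2.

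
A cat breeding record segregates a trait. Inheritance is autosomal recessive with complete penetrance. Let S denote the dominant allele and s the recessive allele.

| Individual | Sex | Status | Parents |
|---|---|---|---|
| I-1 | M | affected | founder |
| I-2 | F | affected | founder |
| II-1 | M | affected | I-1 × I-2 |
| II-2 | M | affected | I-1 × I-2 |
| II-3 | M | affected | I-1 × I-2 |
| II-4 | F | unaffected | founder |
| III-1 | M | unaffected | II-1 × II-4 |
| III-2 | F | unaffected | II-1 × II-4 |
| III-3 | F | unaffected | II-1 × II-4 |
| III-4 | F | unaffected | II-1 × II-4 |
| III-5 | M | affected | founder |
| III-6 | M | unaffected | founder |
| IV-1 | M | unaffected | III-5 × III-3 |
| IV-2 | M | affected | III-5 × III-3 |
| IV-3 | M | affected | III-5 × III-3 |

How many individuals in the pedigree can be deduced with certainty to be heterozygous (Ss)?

Obligate heterozygotes: III-1 is unaffected so carries S and received s from II-1 (ss), so III-1 is Ss; III-2 is unaffected so carries S and received s from II-1 (ss), so III-2 is Ss; III-3 is unaffected so carries S and received s from II-1 (ss), so III-3 is Ss; III-4 is unaffected so carries S and received s from II-1 (ss), so III-4 is Ss; IV-1 is unaffected so carries S and received s from III-5 (ss), so IV-1 is Ss.
Every other individual is either homozygous by phenotype or has at least one consistent homozygous assignment, so the count is 5.

5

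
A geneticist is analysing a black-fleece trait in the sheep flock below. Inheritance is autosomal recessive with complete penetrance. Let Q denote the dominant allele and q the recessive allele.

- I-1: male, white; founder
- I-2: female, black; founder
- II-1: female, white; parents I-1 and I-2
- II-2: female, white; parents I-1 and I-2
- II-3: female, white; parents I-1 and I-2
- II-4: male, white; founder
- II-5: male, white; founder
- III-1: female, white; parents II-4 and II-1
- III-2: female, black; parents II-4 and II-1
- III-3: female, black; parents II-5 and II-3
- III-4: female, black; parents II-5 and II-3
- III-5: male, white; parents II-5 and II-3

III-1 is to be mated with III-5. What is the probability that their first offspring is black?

1/9

II-4 is white so carries Q and passed q to III-2 (qq), so II-4 is Qq.
II-1 is white so carries Q and received q from I-2 (qq), so II-1 is Qq.
III-1 is a white offspring of II-4 (Qq) × II-1 (Qq), whose cross gives 1/4 QQ : 1/2 Qq : 1/4 qq; conditioning on being white, III-1 is QQ with probability 1/3, Qq with probability 2/3.
II-5 is white so carries Q and passed q to III-3 (qq), so II-5 is Qq.
II-3 is white so carries Q and received q from I-2 (qq), so II-3 is Qq.
III-5 is a white offspring of II-5 (Qq) × II-3 (Qq), whose cross gives 1/4 QQ : 1/2 Qq : 1/4 qq; conditioning on being white, III-5 is QQ with probability 1/3, Qq with probability 2/3.
Summing over parental genotype combinations, P(offspring is black) = 4/9·1/4 = 1/9.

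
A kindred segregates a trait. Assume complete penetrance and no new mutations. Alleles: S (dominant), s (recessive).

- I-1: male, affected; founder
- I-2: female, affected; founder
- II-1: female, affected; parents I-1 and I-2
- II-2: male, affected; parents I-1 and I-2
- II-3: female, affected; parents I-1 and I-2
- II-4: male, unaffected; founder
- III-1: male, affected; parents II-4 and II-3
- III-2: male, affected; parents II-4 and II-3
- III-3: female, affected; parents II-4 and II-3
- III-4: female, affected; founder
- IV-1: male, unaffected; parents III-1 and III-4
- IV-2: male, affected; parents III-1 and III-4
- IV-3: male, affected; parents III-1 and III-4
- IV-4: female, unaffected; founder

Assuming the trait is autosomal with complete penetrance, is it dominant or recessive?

dominant

III-1 and III-4 are both affected yet have an unaffected child IV-1. Under a recessive model two affected parents are homozygous and every child would be affected, so the trait cannot be recessive.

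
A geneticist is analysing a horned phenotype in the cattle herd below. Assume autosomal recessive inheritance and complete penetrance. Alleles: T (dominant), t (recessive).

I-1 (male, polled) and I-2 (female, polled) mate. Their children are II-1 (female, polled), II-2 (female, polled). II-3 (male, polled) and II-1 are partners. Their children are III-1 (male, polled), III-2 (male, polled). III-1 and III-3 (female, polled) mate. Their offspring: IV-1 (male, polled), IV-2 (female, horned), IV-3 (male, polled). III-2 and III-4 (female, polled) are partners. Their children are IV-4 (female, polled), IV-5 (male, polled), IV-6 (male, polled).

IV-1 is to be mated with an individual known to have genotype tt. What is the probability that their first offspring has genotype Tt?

III-1 is polled so carries T and passed t to IV-2 (tt), so III-1 is Tt.
III-3 is polled so carries T and passed t to IV-2 (tt), so III-3 is Tt.
IV-1 is a polled offspring of III-1 (Tt) × III-3 (Tt), whose cross gives 1/4 TT : 1/2 Tt : 1/4 tt; conditioning on being polled, IV-1 is TT with probability 1/3, Tt with probability 2/3.
Summing over parental genotype combinations, P(offspring has genotype Tt) = 1/3·1 + 2/3·1/2 = 2/3.

2/3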